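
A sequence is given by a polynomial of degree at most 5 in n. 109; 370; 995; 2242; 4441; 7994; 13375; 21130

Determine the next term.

31877

261, 625, 1247, 2199, 3553, 5381, 7755
364, 622, 952, 1354, 1828, 2374
258, 330, 402, 474, 546
72, 72, 72, 72
The fourth differences are constant (72).
546 + 72 = 618;  2374 + 618 = 2992;  7755 + 2992 = 10747;  21130 + 10747 = 31877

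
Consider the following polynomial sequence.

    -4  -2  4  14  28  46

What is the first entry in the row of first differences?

2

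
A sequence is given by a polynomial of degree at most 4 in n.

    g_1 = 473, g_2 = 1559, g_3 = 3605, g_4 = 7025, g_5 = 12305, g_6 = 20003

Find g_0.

D1: 1086  2046  3420  5280  7698
D2: 960  1374  1860  2418
D3: 414  486  558
D4: 72  72
The fourth differences are constant at 72.
Work back: 414 − 72 = 342;  960 − 342 = 618;  1086 − 618 = 468;  473 − 468 = 5

5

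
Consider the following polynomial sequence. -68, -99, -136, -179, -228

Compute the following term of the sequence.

-283

-31 , -37 , -43 , -49
-6 , -6 , -6
The second differences are constant (-6).
-49 − 6 = -55;  -228 − 55 = -283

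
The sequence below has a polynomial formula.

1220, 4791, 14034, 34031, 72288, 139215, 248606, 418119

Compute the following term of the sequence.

669756

First differences: 3571, 9243, 19997, 38257, 66927, 109391, 169513
Second differences: 5672, 10754, 18260, 28670, 42464, 60122
Third differences: 5082, 7506, 10410, 13794, 17658
Fourth differences: 2424, 2904, 3384, 3864
Fifth differences: 480, 480, 480
The fifth differences are constant (480).
3864 + 480 = 4344;  17658 + 4344 = 22002;  60122 + 22002 = 82124;  169513 + 82124 = 251637;  418119 + 251637 = 669756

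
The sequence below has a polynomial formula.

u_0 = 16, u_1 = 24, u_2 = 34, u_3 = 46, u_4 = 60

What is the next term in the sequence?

Δ: 8  10  12  14
Δ²: 2  2  2
Second differences constant at 2.
14 + 2 = 16;  60 + 16 = 76

76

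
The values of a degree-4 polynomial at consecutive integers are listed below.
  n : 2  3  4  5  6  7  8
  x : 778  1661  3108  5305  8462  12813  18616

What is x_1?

First differences: 883  1447  2197  3157  4351  5803
Second differences: 564  750  960  1194  1452
Third differences: 186  210  234  258
Fourth differences: 24  24  24
The fourth differences are constant at 24.
Work back: 186 − 24 = 162;  564 − 162 = 402;  883 − 402 = 481;  778 − 481 = 297

297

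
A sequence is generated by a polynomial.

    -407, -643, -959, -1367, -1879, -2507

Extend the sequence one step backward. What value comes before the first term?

-239

First differences: -236, -316, -408, -512, -628
Second differences: -80, -92, -104, -116
Third differences: -12, -12, -12
The third differences are constant at -12.
Work back: -80 + 12 = -68;  -236 + 68 = -168;  -407 + 168 = -239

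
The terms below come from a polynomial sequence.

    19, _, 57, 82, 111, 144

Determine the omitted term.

36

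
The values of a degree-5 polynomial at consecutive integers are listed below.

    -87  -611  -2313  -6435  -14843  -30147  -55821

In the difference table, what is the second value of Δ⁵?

-120

First differences: -524, -1702, -4122, -8408, -15304, -25674
Second differences: -1178, -2420, -4286, -6896, -10370
Third differences: -1242, -1866, -2610, -3474
Fourth differences: -624, -744, -864
Fifth differences: -120, -120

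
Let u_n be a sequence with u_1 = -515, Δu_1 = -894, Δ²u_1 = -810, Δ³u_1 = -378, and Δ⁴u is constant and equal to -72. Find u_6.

Build the table forward from the leading diagonal:
D4: -72  -72  -72  -72  -72  -72
D3: -378  -450  -522  -594  -666  -738
D2: -810  -1188  -1638  -2160  -2754  -3420
D1: -894  -1704  -2892  -4530  -6690  -9444
u: -515  -1409  -3113  -6005  -10535  -17225

-17225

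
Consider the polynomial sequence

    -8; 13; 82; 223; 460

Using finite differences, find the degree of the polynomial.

D1: 21, 69, 141, 237
D2: 48, 72, 96
D3: 24, 24
The third differences are constant, so the polynomial has degree 3.

3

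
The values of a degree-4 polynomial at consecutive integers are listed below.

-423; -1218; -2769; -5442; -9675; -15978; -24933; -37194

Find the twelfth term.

Δ: -795  -1551  -2673  -4233  -6303  -8955  -12261
Δ²: -756  -1122  -1560  -2070  -2652  -3306
Δ³: -366  -438  -510  -582  -654
Δ⁴: -72  -72  -72  -72
Constant fourth difference = -72, so extend:
-654 − 72 = -726;  -3306 − 726 = -4032;  -12261 − 4032 = -16293;  -37194 − 16293 = -53487
-726 − 72 = -798;  -4032 − 798 = -4830;  -16293 − 4830 = -21123;  -53487 − 21123 = -74610
-798 − 72 = -870;  -4830 − 870 = -5700;  -21123 − 5700 = -26823;  -74610 − 26823 = -101433
-870 − 72 = -942;  -5700 − 942 = -6642;  -26823 − 6642 = -33465;  -101433 − 33465 = -134898

-134898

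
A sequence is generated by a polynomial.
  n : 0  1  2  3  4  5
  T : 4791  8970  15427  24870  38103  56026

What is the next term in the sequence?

79635

D1: 4179 , 6457 , 9443 , 13233 , 17923
D2: 2278 , 2986 , 3790 , 4690
D3: 708 , 804 , 900
D4: 96 , 96
Constant fourth difference = 96, so extend:
900 + 96 = 996;  4690 + 996 = 5686;  17923 + 5686 = 23609;  56026 + 23609 = 79635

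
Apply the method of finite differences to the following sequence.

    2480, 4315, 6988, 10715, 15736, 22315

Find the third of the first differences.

D1: 1835, 2673, 3727, 5021, 6579
D2: 838, 1054, 1294, 1558
D3: 216, 240, 264
D4: 24, 24

3727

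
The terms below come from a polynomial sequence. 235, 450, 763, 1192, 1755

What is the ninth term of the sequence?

5707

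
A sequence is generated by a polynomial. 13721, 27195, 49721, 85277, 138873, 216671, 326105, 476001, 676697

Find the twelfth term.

D1: 13474, 22526, 35556, 53596, 77798, 109434, 149896, 200696
D2: 9052, 13030, 18040, 24202, 31636, 40462, 50800
D3: 3978, 5010, 6162, 7434, 8826, 10338
D4: 1032, 1152, 1272, 1392, 1512
D5: 120, 120, 120, 120
The fifth differences are constant (120).
1512 + 120 = 1632;  10338 + 1632 = 11970;  50800 + 11970 = 62770;  200696 + 62770 = 263466;  676697 + 263466 = 940163
1632 + 120 = 1752;  11970 + 1752 = 13722;  62770 + 13722 = 76492;  263466 + 76492 = 339958;  940163 + 339958 = 1280121
1752 + 120 = 1872;  13722 + 1872 = 15594;  76492 + 15594 = 92086;  339958 + 92086 = 432044;  1280121 + 432044 = 1712165

1712165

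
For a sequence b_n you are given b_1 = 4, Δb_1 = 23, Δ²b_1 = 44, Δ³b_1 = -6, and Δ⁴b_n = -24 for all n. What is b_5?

Build the table forward from the leading diagonal:
Δ⁴: -24  -24  -24  -24  -24
Δ³: -6  -30  -54  -78  -102
Δ²: 44  38  8  -46  -124
Δ: 23  67  105  113  67
b: 4  27  94  199  312

312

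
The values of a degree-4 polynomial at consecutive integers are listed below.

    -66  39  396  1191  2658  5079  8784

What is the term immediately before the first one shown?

-57

Δ: 105  357  795  1467  2421  3705
Δ²: 252  438  672  954  1284
Δ³: 186  234  282  330
Δ⁴: 48  48  48
The fourth differences are constant at 48.
Work back: 186 − 48 = 138;  252 − 138 = 114;  105 − 114 = -9;  -66 + 9 = -57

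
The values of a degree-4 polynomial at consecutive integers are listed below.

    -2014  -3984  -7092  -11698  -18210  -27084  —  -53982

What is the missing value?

-38824

Using the first 6 terms:
D1: -1970  -3108  -4606  -6512  -8874
D2: -1138  -1498  -1906  -2362
D3: -360  -408  -456
D4: -48  -48
Constant fourth difference = -48.
Extend forward: -456 − 48 = -504;  -2362 − 504 = -2866;  -8874 − 2866 = -11740;  -27084 − 11740 = -38824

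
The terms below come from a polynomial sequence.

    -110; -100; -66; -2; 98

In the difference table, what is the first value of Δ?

D1: 10, 34, 64, 100
D2: 24, 30, 36
D3: 6, 6

10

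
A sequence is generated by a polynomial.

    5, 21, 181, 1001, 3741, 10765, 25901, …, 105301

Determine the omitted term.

54801

Using the first 7 terms:
16  160  820  2740  7024  15136
144  660  1920  4284  8112
516  1260  2364  3828
744  1104  1464
360  360
Constant fifth difference = 360.
Extend forward: 1464 + 360 = 1824;  3828 + 1824 = 5652;  8112 + 5652 = 13764;  15136 + 13764 = 28900;  25901 + 28900 = 54801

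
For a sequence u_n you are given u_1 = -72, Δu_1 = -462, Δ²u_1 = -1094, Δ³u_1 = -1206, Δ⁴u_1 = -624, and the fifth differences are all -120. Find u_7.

-53454

Build the table forward from the leading diagonal:
D5: -120  -120  -120  -120  -120  -120  -120
D4: -624  -744  -864  -984  -1104  -1224  -1344
D3: -1206  -1830  -2574  -3438  -4422  -5526  -6750
D2: -1094  -2300  -4130  -6704  -10142  -14564  -20090
D1: -462  -1556  -3856  -7986  -14690  -24832  -39396
u: -72  -534  -2090  -5946  -13932  -28622  -53454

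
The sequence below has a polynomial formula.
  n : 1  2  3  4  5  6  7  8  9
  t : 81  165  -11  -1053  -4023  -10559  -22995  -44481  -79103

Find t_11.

-209499

84  -176  -1042  -2970  -6536  -12436  -21486  -34622
-260  -866  -1928  -3566  -5900  -9050  -13136
-606  -1062  -1638  -2334  -3150  -4086
-456  -576  -696  -816  -936
-120  -120  -120  -120
Constant fifth difference = -120, so extend:
-936 − 120 = -1056;  -4086 − 1056 = -5142;  -13136 − 5142 = -18278;  -34622 − 18278 = -52900;  -79103 − 52900 = -132003
-1056 − 120 = -1176;  -5142 − 1176 = -6318;  -18278 − 6318 = -24596;  -52900 − 24596 = -77496;  -132003 − 77496 = -209499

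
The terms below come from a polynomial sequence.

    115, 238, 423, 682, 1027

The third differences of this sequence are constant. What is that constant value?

12

D1: 123, 185, 259, 345
D2: 62, 74, 86
D3: 12, 12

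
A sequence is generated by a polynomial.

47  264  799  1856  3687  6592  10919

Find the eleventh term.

D1: 217 , 535 , 1057 , 1831 , 2905 , 4327
D2: 318 , 522 , 774 , 1074 , 1422
D3: 204 , 252 , 300 , 348
D4: 48 , 48 , 48
The fourth differences are constant (48).
348 + 48 = 396;  1422 + 396 = 1818;  4327 + 1818 = 6145;  10919 + 6145 = 17064
396 + 48 = 444;  1818 + 444 = 2262;  6145 + 2262 = 8407;  17064 + 8407 = 25471
444 + 48 = 492;  2262 + 492 = 2754;  8407 + 2754 = 11161;  25471 + 11161 = 36632
492 + 48 = 540;  2754 + 540 = 3294;  11161 + 3294 = 14455;  36632 + 14455 = 51087

51087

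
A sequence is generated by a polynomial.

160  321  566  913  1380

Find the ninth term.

161 , 245 , 347 , 467
84 , 102 , 120
18 , 18
The third differences are constant (18).
120 + 18 = 138;  467 + 138 = 605;  1380 + 605 = 1985
138 + 18 = 156;  605 + 156 = 761;  1985 + 761 = 2746
156 + 18 = 174;  761 + 174 = 935;  2746 + 935 = 3681
174 + 18 = 192;  935 + 192 = 1127;  3681 + 1127 = 4808

4808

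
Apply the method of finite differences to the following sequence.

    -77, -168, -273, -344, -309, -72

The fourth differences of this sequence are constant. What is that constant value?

24

D1: -91, -105, -71, 35, 237
D2: -14, 34, 106, 202
D3: 48, 72, 96
D4: 24, 24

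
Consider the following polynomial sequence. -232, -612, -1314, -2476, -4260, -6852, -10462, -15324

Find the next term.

-21696

D1: -380 , -702 , -1162 , -1784 , -2592 , -3610 , -4862
D2: -322 , -460 , -622 , -808 , -1018 , -1252
D3: -138 , -162 , -186 , -210 , -234
D4: -24 , -24 , -24 , -24
Constant fourth difference = -24, so extend:
-234 − 24 = -258;  -1252 − 258 = -1510;  -4862 − 1510 = -6372;  -15324 − 6372 = -21696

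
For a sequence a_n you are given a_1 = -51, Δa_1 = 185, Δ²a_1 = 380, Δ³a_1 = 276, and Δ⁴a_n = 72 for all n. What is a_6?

7794

Build the table forward from the leading diagonal:
D4: 72, 72, 72, 72, 72, 72
D3: 276, 348, 420, 492, 564, 636
D2: 380, 656, 1004, 1424, 1916, 2480
D1: 185, 565, 1221, 2225, 3649, 5565
a: -51, 134, 699, 1920, 4145, 7794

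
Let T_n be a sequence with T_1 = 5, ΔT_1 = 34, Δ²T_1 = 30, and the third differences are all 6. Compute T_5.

345

Build the table forward from the leading diagonal:
Third differences: 6  6  6  6  6
Second differences: 30  36  42  48  54
First differences: 34  64  100  142  190
T: 5  39  103  203  345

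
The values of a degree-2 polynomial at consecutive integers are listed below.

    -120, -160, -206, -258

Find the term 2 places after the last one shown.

-40, -46, -52
-6, -6
The second differences are constant (-6).
-52 − 6 = -58;  -258 − 58 = -316
-58 − 6 = -64;  -316 − 64 = -380

-380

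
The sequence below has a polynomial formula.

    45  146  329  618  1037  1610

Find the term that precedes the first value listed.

2

First differences: 101, 183, 289, 419, 573
Second differences: 82, 106, 130, 154
Third differences: 24, 24, 24
The third differences are constant at 24.
Work back: 82 − 24 = 58;  101 − 58 = 43;  45 − 43 = 2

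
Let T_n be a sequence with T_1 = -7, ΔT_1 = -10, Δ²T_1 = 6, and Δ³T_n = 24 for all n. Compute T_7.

503

Build the table forward from the leading diagonal:
Δ³: 24  24  24  24  24  24  24
Δ²: 6  30  54  78  102  126  150
Δ: -10  -4  26  80  158  260  386
T: -7  -17  -21  5  85  243  503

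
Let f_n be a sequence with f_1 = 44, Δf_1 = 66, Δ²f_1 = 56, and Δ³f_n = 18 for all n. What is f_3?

232

Build the table forward from the leading diagonal:
Δ³: 18, 18, 18
Δ²: 56, 74, 92
Δ: 66, 122, 196
f: 44, 110, 232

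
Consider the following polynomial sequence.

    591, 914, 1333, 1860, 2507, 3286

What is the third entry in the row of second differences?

120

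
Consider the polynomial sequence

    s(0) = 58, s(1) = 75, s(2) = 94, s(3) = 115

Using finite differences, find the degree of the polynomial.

2

Δ: 17, 19, 21
Δ²: 2, 2
The second differences are constant, so the polynomial has degree 2.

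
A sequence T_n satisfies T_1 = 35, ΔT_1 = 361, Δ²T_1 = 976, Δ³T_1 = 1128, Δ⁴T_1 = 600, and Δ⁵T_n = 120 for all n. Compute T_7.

Build the table forward from the leading diagonal:
Fifth differences: 120  120  120  120  120  120  120
Fourth differences: 600  720  840  960  1080  1200  1320
Third differences: 1128  1728  2448  3288  4248  5328  6528
Second differences: 976  2104  3832  6280  9568  13816  19144
First differences: 361  1337  3441  7273  13553  23121  36937
T: 35  396  1733  5174  12447  26000  49121

49121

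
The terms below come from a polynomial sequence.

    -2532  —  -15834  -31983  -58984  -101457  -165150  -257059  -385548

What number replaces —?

-6925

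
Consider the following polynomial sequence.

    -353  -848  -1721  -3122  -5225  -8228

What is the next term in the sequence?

-12353

Δ: -495 , -873 , -1401 , -2103 , -3003
Δ²: -378 , -528 , -702 , -900
Δ³: -150 , -174 , -198
Δ⁴: -24 , -24
The fourth differences are constant (-24).
-198 − 24 = -222;  -900 − 222 = -1122;  -3003 − 1122 = -4125;  -8228 − 4125 = -12353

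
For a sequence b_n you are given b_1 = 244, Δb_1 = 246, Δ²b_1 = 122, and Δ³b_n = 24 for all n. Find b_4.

1372

Build the table forward from the leading diagonal:
D3: 24, 24, 24, 24
D2: 122, 146, 170, 194
D1: 246, 368, 514, 684
b: 244, 490, 858, 1372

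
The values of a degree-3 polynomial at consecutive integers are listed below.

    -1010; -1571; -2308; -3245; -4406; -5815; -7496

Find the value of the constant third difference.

D1: -561, -737, -937, -1161, -1409, -1681
D2: -176, -200, -224, -248, -272
D3: -24, -24, -24, -24

-24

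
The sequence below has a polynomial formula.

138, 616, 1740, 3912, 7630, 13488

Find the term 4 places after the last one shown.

D1: 478, 1124, 2172, 3718, 5858
D2: 646, 1048, 1546, 2140
D3: 402, 498, 594
D4: 96, 96
The fourth differences are constant (96).
594 + 96 = 690;  2140 + 690 = 2830;  5858 + 2830 = 8688;  13488 + 8688 = 22176
690 + 96 = 786;  2830 + 786 = 3616;  8688 + 3616 = 12304;  22176 + 12304 = 34480
786 + 96 = 882;  3616 + 882 = 4498;  12304 + 4498 = 16802;  34480 + 16802 = 51282
882 + 96 = 978;  4498 + 978 = 5476;  16802 + 5476 = 22278;  51282 + 22278 = 73560

73560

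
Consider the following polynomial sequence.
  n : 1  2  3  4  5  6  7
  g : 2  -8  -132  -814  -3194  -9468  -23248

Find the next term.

-49922

First differences: -10, -124, -682, -2380, -6274, -13780
Second differences: -114, -558, -1698, -3894, -7506
Third differences: -444, -1140, -2196, -3612
Fourth differences: -696, -1056, -1416
Fifth differences: -360, -360
Fifth differences constant at -360.
-1416 − 360 = -1776;  -3612 − 1776 = -5388;  -7506 − 5388 = -12894;  -13780 − 12894 = -26674;  -23248 − 26674 = -49922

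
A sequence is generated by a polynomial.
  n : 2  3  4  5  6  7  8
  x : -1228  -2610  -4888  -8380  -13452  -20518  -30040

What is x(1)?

-472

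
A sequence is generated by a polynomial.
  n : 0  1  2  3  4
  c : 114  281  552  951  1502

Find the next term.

Δ: 167 , 271 , 399 , 551
Δ²: 104 , 128 , 152
Δ³: 24 , 24
Third differences constant at 24.
152 + 24 = 176;  551 + 176 = 727;  1502 + 727 = 2229

2229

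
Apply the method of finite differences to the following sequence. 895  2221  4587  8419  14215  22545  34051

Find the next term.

First differences: 1326, 2366, 3832, 5796, 8330, 11506
Second differences: 1040, 1466, 1964, 2534, 3176
Third differences: 426, 498, 570, 642
Fourth differences: 72, 72, 72
Fourth differences constant at 72.
642 + 72 = 714;  3176 + 714 = 3890;  11506 + 3890 = 15396;  34051 + 15396 = 49447

49447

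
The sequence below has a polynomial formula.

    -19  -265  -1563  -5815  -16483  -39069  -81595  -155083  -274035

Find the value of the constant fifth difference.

D1: -246, -1298, -4252, -10668, -22586, -42526, -73488, -118952
D2: -1052, -2954, -6416, -11918, -19940, -30962, -45464
D3: -1902, -3462, -5502, -8022, -11022, -14502
D4: -1560, -2040, -2520, -3000, -3480
D5: -480, -480, -480, -480

-480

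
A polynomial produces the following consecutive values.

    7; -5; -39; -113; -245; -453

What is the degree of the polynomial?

Δ: -12, -34, -74, -132, -208
Δ²: -22, -40, -58, -76
Δ³: -18, -18, -18
The third differences are constant, so the polynomial has degree 3.

3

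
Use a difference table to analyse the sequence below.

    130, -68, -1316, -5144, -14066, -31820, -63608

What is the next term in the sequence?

-116336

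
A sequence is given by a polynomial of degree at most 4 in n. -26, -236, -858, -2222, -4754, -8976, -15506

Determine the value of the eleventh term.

Δ: -210, -622, -1364, -2532, -4222, -6530
Δ²: -412, -742, -1168, -1690, -2308
Δ³: -330, -426, -522, -618
Δ⁴: -96, -96, -96
Fourth differences constant at -96.
-618 − 96 = -714;  -2308 − 714 = -3022;  -6530 − 3022 = -9552;  -15506 − 9552 = -25058
-714 − 96 = -810;  -3022 − 810 = -3832;  -9552 − 3832 = -13384;  -25058 − 13384 = -38442
-810 − 96 = -906;  -3832 − 906 = -4738;  -13384 − 4738 = -18122;  -38442 − 18122 = -56564
-906 − 96 = -1002;  -4738 − 1002 = -5740;  -18122 − 5740 = -23862;  -56564 − 23862 = -80426

-80426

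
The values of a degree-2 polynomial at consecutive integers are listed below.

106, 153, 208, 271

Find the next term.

First differences: 47, 55, 63
Second differences: 8, 8
Constant second difference = 8, so extend:
63 + 8 = 71;  271 + 71 = 342

342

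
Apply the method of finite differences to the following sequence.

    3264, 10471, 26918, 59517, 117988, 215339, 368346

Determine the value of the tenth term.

7207 , 16447 , 32599 , 58471 , 97351 , 153007
9240 , 16152 , 25872 , 38880 , 55656
6912 , 9720 , 13008 , 16776
2808 , 3288 , 3768
480 , 480
The fifth differences are constant (480).
3768 + 480 = 4248;  16776 + 4248 = 21024;  55656 + 21024 = 76680;  153007 + 76680 = 229687;  368346 + 229687 = 598033
4248 + 480 = 4728;  21024 + 4728 = 25752;  76680 + 25752 = 102432;  229687 + 102432 = 332119;  598033 + 332119 = 930152
4728 + 480 = 5208;  25752 + 5208 = 30960;  102432 + 30960 = 133392;  332119 + 133392 = 465511;  930152 + 465511 = 1395663

1395663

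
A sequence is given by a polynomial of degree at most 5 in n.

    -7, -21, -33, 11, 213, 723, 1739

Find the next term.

First differences: -14, -12, 44, 202, 510, 1016
Second differences: 2, 56, 158, 308, 506
Third differences: 54, 102, 150, 198
Fourth differences: 48, 48, 48
The fourth differences are constant (48).
198 + 48 = 246;  506 + 246 = 752;  1016 + 752 = 1768;  1739 + 1768 = 3507

3507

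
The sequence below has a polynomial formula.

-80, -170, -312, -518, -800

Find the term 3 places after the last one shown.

-2222

-90, -142, -206, -282
-52, -64, -76
-12, -12
Constant third difference = -12, so extend:
-76 − 12 = -88;  -282 − 88 = -370;  -800 − 370 = -1170
-88 − 12 = -100;  -370 − 100 = -470;  -1170 − 470 = -1640
-100 − 12 = -112;  -470 − 112 = -582;  -1640 − 582 = -2222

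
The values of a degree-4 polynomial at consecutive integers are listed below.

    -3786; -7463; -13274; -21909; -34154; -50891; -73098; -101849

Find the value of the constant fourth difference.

D1: -3677, -5811, -8635, -12245, -16737, -22207, -28751
D2: -2134, -2824, -3610, -4492, -5470, -6544
D3: -690, -786, -882, -978, -1074
D4: -96, -96, -96, -96

-96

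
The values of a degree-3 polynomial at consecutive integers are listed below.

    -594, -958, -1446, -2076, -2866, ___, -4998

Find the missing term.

-3834

Using the first 5 terms:
First differences: -364, -488, -630, -790
Second differences: -124, -142, -160
Third differences: -18, -18
Constant third difference = -18.
Extend forward: -160 − 18 = -178;  -790 − 178 = -968;  -2866 − 968 = -3834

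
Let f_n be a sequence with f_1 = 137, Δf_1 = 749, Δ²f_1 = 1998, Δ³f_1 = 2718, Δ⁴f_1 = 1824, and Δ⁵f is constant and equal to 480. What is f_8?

Build the table forward from the leading diagonal:
D5: 480, 480, 480, 480, 480, 480, 480, 480
D4: 1824, 2304, 2784, 3264, 3744, 4224, 4704, 5184
D3: 2718, 4542, 6846, 9630, 12894, 16638, 20862, 25566
D2: 1998, 4716, 9258, 16104, 25734, 38628, 55266, 76128
D1: 749, 2747, 7463, 16721, 32825, 58559, 97187, 152453
f: 137, 886, 3633, 11096, 27817, 60642, 119201, 216388

216388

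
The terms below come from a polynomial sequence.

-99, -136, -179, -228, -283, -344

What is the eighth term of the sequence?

-484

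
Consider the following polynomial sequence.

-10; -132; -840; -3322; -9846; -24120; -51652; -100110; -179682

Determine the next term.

-303436

Δ: -122, -708, -2482, -6524, -14274, -27532, -48458, -79572
Δ²: -586, -1774, -4042, -7750, -13258, -20926, -31114
Δ³: -1188, -2268, -3708, -5508, -7668, -10188
Δ⁴: -1080, -1440, -1800, -2160, -2520
Δ⁵: -360, -360, -360, -360
Fifth differences constant at -360.
-2520 − 360 = -2880;  -10188 − 2880 = -13068;  -31114 − 13068 = -44182;  -79572 − 44182 = -123754;  -179682 − 123754 = -303436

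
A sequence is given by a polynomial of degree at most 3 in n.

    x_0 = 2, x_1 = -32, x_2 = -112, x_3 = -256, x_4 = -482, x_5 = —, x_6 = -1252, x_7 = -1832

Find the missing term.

Using the first 5 terms:
-34  -80  -144  -226
-46  -64  -82
-18  -18
Constant third difference = -18.
Extend forward: -82 − 18 = -100;  -226 − 100 = -326;  -482 − 326 = -808

-808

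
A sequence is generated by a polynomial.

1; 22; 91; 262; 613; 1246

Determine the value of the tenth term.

D1: 21  69  171  351  633
D2: 48  102  180  282
D3: 54  78  102
D4: 24  24
Fourth differences constant at 24.
102 + 24 = 126;  282 + 126 = 408;  633 + 408 = 1041;  1246 + 1041 = 2287
126 + 24 = 150;  408 + 150 = 558;  1041 + 558 = 1599;  2287 + 1599 = 3886
150 + 24 = 174;  558 + 174 = 732;  1599 + 732 = 2331;  3886 + 2331 = 6217
174 + 24 = 198;  732 + 198 = 930;  2331 + 930 = 3261;  6217 + 3261 = 9478

9478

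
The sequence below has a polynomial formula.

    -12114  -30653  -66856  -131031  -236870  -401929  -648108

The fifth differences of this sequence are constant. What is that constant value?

First differences: -18539, -36203, -64175, -105839, -165059, -246179
Second differences: -17664, -27972, -41664, -59220, -81120
Third differences: -10308, -13692, -17556, -21900
Fourth differences: -3384, -3864, -4344
Fifth differences: -480, -480

-480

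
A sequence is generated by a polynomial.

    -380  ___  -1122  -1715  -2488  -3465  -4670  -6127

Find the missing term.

-685

Using the last 6 terms:
Δ: -593  -773  -977  -1205  -1457
Δ²: -180  -204  -228  -252
Δ³: -24  -24  -24
Constant third difference = -24.
Extend backward: -180 + 24 = -156;  -593 + 156 = -437;  -1122 + 437 = -685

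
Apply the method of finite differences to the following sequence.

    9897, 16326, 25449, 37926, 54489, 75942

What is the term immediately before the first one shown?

5574

6429  9123  12477  16563  21453
2694  3354  4086  4890
660  732  804
72  72
The fourth differences are constant at 72.
Work back: 660 − 72 = 588;  2694 − 588 = 2106;  6429 − 2106 = 4323;  9897 − 4323 = 5574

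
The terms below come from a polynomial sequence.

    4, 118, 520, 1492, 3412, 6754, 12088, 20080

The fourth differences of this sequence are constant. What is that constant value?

96

Δ: 114, 402, 972, 1920, 3342, 5334, 7992
Δ²: 288, 570, 948, 1422, 1992, 2658
Δ³: 282, 378, 474, 570, 666
Δ⁴: 96, 96, 96, 96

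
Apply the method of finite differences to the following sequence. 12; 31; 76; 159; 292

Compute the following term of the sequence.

19 , 45 , 83 , 133
26 , 38 , 50
12 , 12
Constant third difference = 12, so extend:
50 + 12 = 62;  133 + 62 = 195;  292 + 195 = 487

487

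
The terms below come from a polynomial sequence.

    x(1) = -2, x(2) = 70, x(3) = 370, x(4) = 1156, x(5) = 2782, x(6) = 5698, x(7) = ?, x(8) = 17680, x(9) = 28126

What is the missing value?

Using the first 6 terms:
72  300  786  1626  2916
228  486  840  1290
258  354  450
96  96
Constant fourth difference = 96.
Extend forward: 450 + 96 = 546;  1290 + 546 = 1836;  2916 + 1836 = 4752;  5698 + 4752 = 10450

10450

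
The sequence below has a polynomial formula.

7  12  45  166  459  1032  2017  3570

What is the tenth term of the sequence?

9124

D1: 5 , 33 , 121 , 293 , 573 , 985 , 1553
D2: 28 , 88 , 172 , 280 , 412 , 568
D3: 60 , 84 , 108 , 132 , 156
D4: 24 , 24 , 24 , 24
The fourth differences are constant (24).
156 + 24 = 180;  568 + 180 = 748;  1553 + 748 = 2301;  3570 + 2301 = 5871
180 + 24 = 204;  748 + 204 = 952;  2301 + 952 = 3253;  5871 + 3253 = 9124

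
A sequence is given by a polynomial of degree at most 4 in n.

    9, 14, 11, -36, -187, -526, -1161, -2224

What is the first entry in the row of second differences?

-8

First differences: 5, -3, -47, -151, -339, -635, -1063
Second differences: -8, -44, -104, -188, -296, -428
Third differences: -36, -60, -84, -108, -132
Fourth differences: -24, -24, -24, -24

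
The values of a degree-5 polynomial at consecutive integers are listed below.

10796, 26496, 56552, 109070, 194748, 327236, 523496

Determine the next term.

First differences: 15700 , 30056 , 52518 , 85678 , 132488 , 196260
Second differences: 14356 , 22462 , 33160 , 46810 , 63772
Third differences: 8106 , 10698 , 13650 , 16962
Fourth differences: 2592 , 2952 , 3312
Fifth differences: 360 , 360
Fifth differences constant at 360.
3312 + 360 = 3672;  16962 + 3672 = 20634;  63772 + 20634 = 84406;  196260 + 84406 = 280666;  523496 + 280666 = 804162

804162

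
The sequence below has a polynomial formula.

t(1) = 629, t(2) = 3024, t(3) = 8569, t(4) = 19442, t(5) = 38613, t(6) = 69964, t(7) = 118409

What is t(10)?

D1: 2395, 5545, 10873, 19171, 31351, 48445
D2: 3150, 5328, 8298, 12180, 17094
D3: 2178, 2970, 3882, 4914
D4: 792, 912, 1032
D5: 120, 120
Constant fifth difference = 120, so extend:
1032 + 120 = 1152;  4914 + 1152 = 6066;  17094 + 6066 = 23160;  48445 + 23160 = 71605;  118409 + 71605 = 190014
1152 + 120 = 1272;  6066 + 1272 = 7338;  23160 + 7338 = 30498;  71605 + 30498 = 102103;  190014 + 102103 = 292117
1272 + 120 = 1392;  7338 + 1392 = 8730;  30498 + 8730 = 39228;  102103 + 39228 = 141331;  292117 + 141331 = 433448

433448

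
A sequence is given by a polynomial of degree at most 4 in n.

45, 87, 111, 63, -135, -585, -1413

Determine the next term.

D1: 42, 24, -48, -198, -450, -828
D2: -18, -72, -150, -252, -378
D3: -54, -78, -102, -126
D4: -24, -24, -24
The fourth differences are constant (-24).
-126 − 24 = -150;  -378 − 150 = -528;  -828 − 528 = -1356;  -1413 − 1356 = -2769

-2769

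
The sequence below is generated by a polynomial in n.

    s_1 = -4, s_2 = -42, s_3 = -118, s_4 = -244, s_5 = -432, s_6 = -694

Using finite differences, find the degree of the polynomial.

3

-38, -76, -126, -188, -262
-38, -50, -62, -74
-12, -12, -12
The third differences are constant, so the polynomial has degree 3.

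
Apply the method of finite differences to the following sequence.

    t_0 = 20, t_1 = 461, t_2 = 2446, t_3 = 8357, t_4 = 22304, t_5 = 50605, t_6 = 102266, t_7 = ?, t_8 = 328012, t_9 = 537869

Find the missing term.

189461

Using the first 7 terms:
441, 1985, 5911, 13947, 28301, 51661
1544, 3926, 8036, 14354, 23360
2382, 4110, 6318, 9006
1728, 2208, 2688
480, 480
Constant fifth difference = 480.
Extend forward: 2688 + 480 = 3168;  9006 + 3168 = 12174;  23360 + 12174 = 35534;  51661 + 35534 = 87195;  102266 + 87195 = 189461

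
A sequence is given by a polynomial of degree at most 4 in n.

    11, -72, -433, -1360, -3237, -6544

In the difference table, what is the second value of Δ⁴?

-96

Δ: -83, -361, -927, -1877, -3307
Δ²: -278, -566, -950, -1430
Δ³: -288, -384, -480
Δ⁴: -96, -96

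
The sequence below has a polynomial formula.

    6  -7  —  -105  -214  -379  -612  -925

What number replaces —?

Using the last 5 terms:
-109, -165, -233, -313
-56, -68, -80
-12, -12
Constant third difference = -12.
Extend backward: -56 + 12 = -44;  -109 + 44 = -65;  -105 + 65 = -40

-40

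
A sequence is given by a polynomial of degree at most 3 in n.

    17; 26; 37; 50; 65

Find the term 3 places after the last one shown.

122

Δ: 9 , 11 , 13 , 15
Δ²: 2 , 2 , 2
Constant second difference = 2, so extend:
15 + 2 = 17;  65 + 17 = 82
17 + 2 = 19;  82 + 19 = 101
19 + 2 = 21;  101 + 21 = 122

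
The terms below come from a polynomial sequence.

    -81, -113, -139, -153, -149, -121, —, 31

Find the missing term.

Using the first 6 terms:
D1: -32, -26, -14, 4, 28
D2: 6, 12, 18, 24
D3: 6, 6, 6
Constant third difference = 6.
Extend forward: 24 + 6 = 30;  28 + 30 = 58;  -121 + 58 = -63

-63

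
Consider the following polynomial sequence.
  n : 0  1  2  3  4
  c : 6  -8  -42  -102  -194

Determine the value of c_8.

Δ: -14, -34, -60, -92
Δ²: -20, -26, -32
Δ³: -6, -6
Constant third difference = -6, so extend:
-32 − 6 = -38;  -92 − 38 = -130;  -194 − 130 = -324
-38 − 6 = -44;  -130 − 44 = -174;  -324 − 174 = -498
-44 − 6 = -50;  -174 − 50 = -224;  -498 − 224 = -722
-50 − 6 = -56;  -224 − 56 = -280;  -722 − 280 = -1002

-1002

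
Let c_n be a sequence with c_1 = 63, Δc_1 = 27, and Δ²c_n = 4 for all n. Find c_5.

195

Build the table forward from the leading diagonal:
D2: 4  4  4  4  4
D1: 27  31  35  39  43
c: 63  90  121  156  195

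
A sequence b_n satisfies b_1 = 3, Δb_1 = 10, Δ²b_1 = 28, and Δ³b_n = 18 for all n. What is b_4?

Build the table forward from the leading diagonal:
D3: 18  18  18  18
D2: 28  46  64  82
D1: 10  38  84  148
b: 3  13  51  135

135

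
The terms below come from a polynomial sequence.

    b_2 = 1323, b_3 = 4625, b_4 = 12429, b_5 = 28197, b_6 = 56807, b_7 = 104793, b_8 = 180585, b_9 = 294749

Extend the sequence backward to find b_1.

D1: 3302  7804  15768  28610  47986  75792  114164
D2: 4502  7964  12842  19376  27806  38372
D3: 3462  4878  6534  8430  10566
D4: 1416  1656  1896  2136
D5: 240  240  240
The fifth differences are constant at 240.
Work back: 1416 − 240 = 1176;  3462 − 1176 = 2286;  4502 − 2286 = 2216;  3302 − 2216 = 1086;  1323 − 1086 = 237

237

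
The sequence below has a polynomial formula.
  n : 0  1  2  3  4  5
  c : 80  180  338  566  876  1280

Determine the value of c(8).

3176

100, 158, 228, 310, 404
58, 70, 82, 94
12, 12, 12
The third differences are constant (12).
94 + 12 = 106;  404 + 106 = 510;  1280 + 510 = 1790
106 + 12 = 118;  510 + 118 = 628;  1790 + 628 = 2418
118 + 12 = 130;  628 + 130 = 758;  2418 + 758 = 3176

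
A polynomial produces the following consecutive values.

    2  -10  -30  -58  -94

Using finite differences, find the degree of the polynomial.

2

-12, -20, -28, -36
-8, -8, -8
The second differences are constant, so the polynomial has degree 2.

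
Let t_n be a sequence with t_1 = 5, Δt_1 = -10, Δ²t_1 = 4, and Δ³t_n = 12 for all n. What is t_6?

115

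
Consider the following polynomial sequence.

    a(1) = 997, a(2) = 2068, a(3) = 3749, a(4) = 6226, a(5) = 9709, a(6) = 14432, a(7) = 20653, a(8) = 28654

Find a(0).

Δ: 1071, 1681, 2477, 3483, 4723, 6221, 8001
Δ²: 610, 796, 1006, 1240, 1498, 1780
Δ³: 186, 210, 234, 258, 282
Δ⁴: 24, 24, 24, 24
The fourth differences are constant at 24.
Work back: 186 − 24 = 162;  610 − 162 = 448;  1071 − 448 = 623;  997 − 623 = 374

374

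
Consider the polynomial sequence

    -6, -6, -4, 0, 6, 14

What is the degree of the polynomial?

First differences: 0, 2, 4, 6, 8
Second differences: 2, 2, 2, 2
The second differences are constant, so the polynomial has degree 2.

2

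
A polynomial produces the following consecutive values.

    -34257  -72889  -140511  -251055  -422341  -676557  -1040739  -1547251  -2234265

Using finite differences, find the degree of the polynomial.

5

D1: -38632, -67622, -110544, -171286, -254216, -364182, -506512, -687014
D2: -28990, -42922, -60742, -82930, -109966, -142330, -180502
D3: -13932, -17820, -22188, -27036, -32364, -38172
D4: -3888, -4368, -4848, -5328, -5808
D5: -480, -480, -480, -480
The fifth differences are constant, so the polynomial has degree 5.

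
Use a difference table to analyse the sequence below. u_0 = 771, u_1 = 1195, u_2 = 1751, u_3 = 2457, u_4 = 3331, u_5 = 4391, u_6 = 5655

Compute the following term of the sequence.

7141

424, 556, 706, 874, 1060, 1264
132, 150, 168, 186, 204
18, 18, 18, 18
Constant third difference = 18, so extend:
204 + 18 = 222;  1264 + 222 = 1486;  5655 + 1486 = 7141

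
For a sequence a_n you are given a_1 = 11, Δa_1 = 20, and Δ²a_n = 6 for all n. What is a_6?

Build the table forward from the leading diagonal:
Δ²: 6  6  6  6  6  6
Δ: 20  26  32  38  44  50
a: 11  31  57  89  127  171

171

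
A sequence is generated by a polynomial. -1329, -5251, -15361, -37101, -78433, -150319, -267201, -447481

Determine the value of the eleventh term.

-1622209

-3922, -10110, -21740, -41332, -71886, -116882, -180280
-6188, -11630, -19592, -30554, -44996, -63398
-5442, -7962, -10962, -14442, -18402
-2520, -3000, -3480, -3960
-480, -480, -480
Constant fifth difference = -480, so extend:
-3960 − 480 = -4440;  -18402 − 4440 = -22842;  -63398 − 22842 = -86240;  -180280 − 86240 = -266520;  -447481 − 266520 = -714001
-4440 − 480 = -4920;  -22842 − 4920 = -27762;  -86240 − 27762 = -114002;  -266520 − 114002 = -380522;  -714001 − 380522 = -1094523
-4920 − 480 = -5400;  -27762 − 5400 = -33162;  -114002 − 33162 = -147164;  -380522 − 147164 = -527686;  -1094523 − 527686 = -1622209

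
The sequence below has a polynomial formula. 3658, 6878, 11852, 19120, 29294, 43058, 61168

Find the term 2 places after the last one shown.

Δ: 3220, 4974, 7268, 10174, 13764, 18110
Δ²: 1754, 2294, 2906, 3590, 4346
Δ³: 540, 612, 684, 756
Δ⁴: 72, 72, 72
Constant fourth difference = 72, so extend:
756 + 72 = 828;  4346 + 828 = 5174;  18110 + 5174 = 23284;  61168 + 23284 = 84452
828 + 72 = 900;  5174 + 900 = 6074;  23284 + 6074 = 29358;  84452 + 29358 = 113810

113810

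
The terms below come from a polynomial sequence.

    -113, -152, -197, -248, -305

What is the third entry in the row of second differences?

-6

First differences: -39, -45, -51, -57
Second differences: -6, -6, -6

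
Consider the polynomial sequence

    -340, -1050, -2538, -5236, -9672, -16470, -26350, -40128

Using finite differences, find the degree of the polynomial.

D1: -710, -1488, -2698, -4436, -6798, -9880, -13778
D2: -778, -1210, -1738, -2362, -3082, -3898
D3: -432, -528, -624, -720, -816
D4: -96, -96, -96, -96
The fourth differences are constant, so the polynomial has degree 4.

4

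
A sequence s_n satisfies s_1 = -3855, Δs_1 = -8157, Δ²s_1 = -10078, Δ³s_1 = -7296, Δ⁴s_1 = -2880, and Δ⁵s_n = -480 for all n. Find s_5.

-129015

Build the table forward from the leading diagonal:
Fifth differences: -480, -480, -480, -480, -480
Fourth differences: -2880, -3360, -3840, -4320, -4800
Third differences: -7296, -10176, -13536, -17376, -21696
Second differences: -10078, -17374, -27550, -41086, -58462
First differences: -8157, -18235, -35609, -63159, -104245
s: -3855, -12012, -30247, -65856, -129015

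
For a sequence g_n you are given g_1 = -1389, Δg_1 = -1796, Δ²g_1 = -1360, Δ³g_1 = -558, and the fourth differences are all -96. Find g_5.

-19061

Build the table forward from the leading diagonal:
D4: -96, -96, -96, -96, -96
D3: -558, -654, -750, -846, -942
D2: -1360, -1918, -2572, -3322, -4168
D1: -1796, -3156, -5074, -7646, -10968
g: -1389, -3185, -6341, -11415, -19061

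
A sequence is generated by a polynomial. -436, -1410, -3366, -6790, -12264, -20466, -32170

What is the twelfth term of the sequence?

-177030

-974, -1956, -3424, -5474, -8202, -11704
-982, -1468, -2050, -2728, -3502
-486, -582, -678, -774
-96, -96, -96
Constant fourth difference = -96, so extend:
-774 − 96 = -870;  -3502 − 870 = -4372;  -11704 − 4372 = -16076;  -32170 − 16076 = -48246
-870 − 96 = -966;  -4372 − 966 = -5338;  -16076 − 5338 = -21414;  -48246 − 21414 = -69660
-966 − 96 = -1062;  -5338 − 1062 = -6400;  -21414 − 6400 = -27814;  -69660 − 27814 = -97474
-1062 − 96 = -1158;  -6400 − 1158 = -7558;  -27814 − 7558 = -35372;  -97474 − 35372 = -132846
-1158 − 96 = -1254;  -7558 − 1254 = -8812;  -35372 − 8812 = -44184;  -132846 − 44184 = -177030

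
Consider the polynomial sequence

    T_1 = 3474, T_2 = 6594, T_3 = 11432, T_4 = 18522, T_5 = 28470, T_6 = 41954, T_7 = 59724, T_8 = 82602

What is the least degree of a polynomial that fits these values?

4

3120, 4838, 7090, 9948, 13484, 17770, 22878
1718, 2252, 2858, 3536, 4286, 5108
534, 606, 678, 750, 822
72, 72, 72, 72
The fourth differences are constant, so the polynomial has degree 4.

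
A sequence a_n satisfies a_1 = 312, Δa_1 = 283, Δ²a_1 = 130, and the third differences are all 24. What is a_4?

Build the table forward from the leading diagonal:
Δ³: 24  24  24  24
Δ²: 130  154  178  202
Δ: 283  413  567  745
a: 312  595  1008  1575

1575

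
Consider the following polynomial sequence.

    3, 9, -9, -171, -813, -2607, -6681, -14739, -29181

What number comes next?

-53223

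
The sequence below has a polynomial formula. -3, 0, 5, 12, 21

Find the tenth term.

D1: 3 , 5 , 7 , 9
D2: 2 , 2 , 2
The second differences are constant (2).
9 + 2 = 11;  21 + 11 = 32
11 + 2 = 13;  32 + 13 = 45
13 + 2 = 15;  45 + 15 = 60
15 + 2 = 17;  60 + 17 = 77
17 + 2 = 19;  77 + 19 = 96

96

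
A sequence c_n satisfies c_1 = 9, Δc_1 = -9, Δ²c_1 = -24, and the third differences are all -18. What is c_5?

Build the table forward from the leading diagonal:
Δ³: -18, -18, -18, -18, -18
Δ²: -24, -42, -60, -78, -96
Δ: -9, -33, -75, -135, -213
c: 9, 0, -33, -108, -243

-243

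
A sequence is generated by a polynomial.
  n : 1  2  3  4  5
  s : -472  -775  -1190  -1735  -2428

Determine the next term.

First differences: -303  -415  -545  -693
Second differences: -112  -130  -148
Third differences: -18  -18
The third differences are constant (-18).
-148 − 18 = -166;  -693 − 166 = -859;  -2428 − 859 = -3287

-3287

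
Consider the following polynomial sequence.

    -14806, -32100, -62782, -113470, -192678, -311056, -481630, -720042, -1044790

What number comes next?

-1477468

First differences: -17294, -30682, -50688, -79208, -118378, -170574, -238412, -324748
Second differences: -13388, -20006, -28520, -39170, -52196, -67838, -86336
Third differences: -6618, -8514, -10650, -13026, -15642, -18498
Fourth differences: -1896, -2136, -2376, -2616, -2856
Fifth differences: -240, -240, -240, -240
Constant fifth difference = -240, so extend:
-2856 − 240 = -3096;  -18498 − 3096 = -21594;  -86336 − 21594 = -107930;  -324748 − 107930 = -432678;  -1044790 − 432678 = -1477468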